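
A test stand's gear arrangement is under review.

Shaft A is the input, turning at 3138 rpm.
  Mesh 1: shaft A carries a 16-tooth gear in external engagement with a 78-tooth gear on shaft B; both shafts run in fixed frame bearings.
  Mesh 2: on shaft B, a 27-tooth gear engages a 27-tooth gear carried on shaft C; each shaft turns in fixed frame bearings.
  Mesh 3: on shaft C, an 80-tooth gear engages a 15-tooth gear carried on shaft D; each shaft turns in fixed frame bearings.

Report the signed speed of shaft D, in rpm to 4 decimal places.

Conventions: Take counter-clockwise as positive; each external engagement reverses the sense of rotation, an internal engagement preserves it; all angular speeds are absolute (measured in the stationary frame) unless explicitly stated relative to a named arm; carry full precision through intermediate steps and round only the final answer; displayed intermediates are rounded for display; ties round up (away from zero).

-3433.0256 rpm

topology: fixed-axis compound train — 3 meshes, A→D
mesh 1 [16T→78T]: ω = 3138.0000×16/78 = 643.6923 rpm, sense flips to −
mesh 2 [27T→27T]: ω = 643.6923×27/27 = 643.6923 rpm, sense flips to +
mesh 3 [80T→15T]: ω = 643.6923×80/15 = 3433.0256 rpm, sense flips to −
signed output speed = -3433.0256 rpm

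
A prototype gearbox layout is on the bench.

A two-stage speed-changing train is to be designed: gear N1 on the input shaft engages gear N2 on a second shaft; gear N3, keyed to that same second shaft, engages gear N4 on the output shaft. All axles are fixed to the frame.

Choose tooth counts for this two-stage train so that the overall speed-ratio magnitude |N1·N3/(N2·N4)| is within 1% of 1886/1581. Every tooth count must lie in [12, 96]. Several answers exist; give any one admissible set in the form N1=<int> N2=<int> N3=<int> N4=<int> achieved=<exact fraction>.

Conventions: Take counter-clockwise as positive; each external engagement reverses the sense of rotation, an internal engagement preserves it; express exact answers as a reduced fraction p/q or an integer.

topology: fixed-axis compound train — 2 stages, target 1886/1581
target = 1886/1581 in lowest terms: an exact hit needs N1·N3 = k·1886 and N2·N4 = k·1581 for one integer k, every count in [12, 96]; additionally prefer no 1:1 stage (N1 ≠ N2, N3 ≠ N4)
k = 1: N1·N3 = 1886 = 23·82, N2·N4 = 1581 = 17·93
achieved = 23·82/(17·93) = 1886/1581; |achieved − target| = 0 ≤ 943/79050 ✓

N1=23 N2=17 N3=82 N4=93 achieved=1886/1581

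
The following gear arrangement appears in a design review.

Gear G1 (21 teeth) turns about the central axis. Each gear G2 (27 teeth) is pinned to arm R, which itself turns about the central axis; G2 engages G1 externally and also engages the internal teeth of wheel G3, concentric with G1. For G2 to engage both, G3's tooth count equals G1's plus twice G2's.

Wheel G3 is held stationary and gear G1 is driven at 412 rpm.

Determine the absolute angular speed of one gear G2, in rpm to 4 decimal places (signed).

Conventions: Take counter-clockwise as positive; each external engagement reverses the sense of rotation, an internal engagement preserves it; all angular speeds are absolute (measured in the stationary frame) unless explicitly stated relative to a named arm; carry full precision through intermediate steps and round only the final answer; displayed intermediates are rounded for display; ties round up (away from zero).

-160.2222 rpm

planetary set (21T centre, 27T on arm, 75T internal) — Willis relation
normalise by the input: solve with ω_sun = 1, then scale by 412 rpm
ring teeth: 21 + 2·27 = 75
21(ω_sun−ω_arm) = −75(ω_ring−ω_arm),  ω_ring = 0, ω_sun = 1
21(1−ω_arm) = −75(0−ω_arm)  ⇒  96·ω_arm = 21  ⇒  ω_arm = 7/32
sun–planet mesh: 21·(1−7/32) = −27·(ω_p−ω_arm)  ⇒  ω_p−ω_arm = -175/288
ω_p = 7/32 − 175/288 = -7/18
scale: ω_p = -7/18 × 412 rpm = -160.2222 rpm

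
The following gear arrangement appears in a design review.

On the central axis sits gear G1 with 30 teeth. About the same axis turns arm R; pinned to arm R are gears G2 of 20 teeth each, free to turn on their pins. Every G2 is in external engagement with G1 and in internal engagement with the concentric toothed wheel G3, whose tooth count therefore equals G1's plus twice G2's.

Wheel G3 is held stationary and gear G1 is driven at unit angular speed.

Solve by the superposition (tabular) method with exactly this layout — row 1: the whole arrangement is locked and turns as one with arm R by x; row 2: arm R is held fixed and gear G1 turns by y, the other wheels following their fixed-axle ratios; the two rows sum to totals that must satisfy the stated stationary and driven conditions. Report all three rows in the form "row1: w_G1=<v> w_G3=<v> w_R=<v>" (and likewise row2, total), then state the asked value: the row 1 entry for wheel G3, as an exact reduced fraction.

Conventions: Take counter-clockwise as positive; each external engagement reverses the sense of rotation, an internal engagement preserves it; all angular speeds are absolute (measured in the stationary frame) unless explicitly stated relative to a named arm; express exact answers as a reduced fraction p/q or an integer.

topology: planetary set — G1 30T / G2 20T / G3 70T, arm = carrier (Willis)
row 1: whole set turns with the arm by x
superposition row 2 [arm held]: sun y, ring −(30/70)·y, arm 0
boundary: total ω_ring = x − (30/70)·y = 0 and total ω_sun = x + y = 1  ⇒  y = 7/10, x = 3/10
row 2 ring = −(30/70)·7/10 = -3/10
totals (row 1 + row 2): sun 3/10 + 7/10 = 1, ring 3/10 + (-3/10) = 0, arm 3/10 + 0 = 3/10
asked cell (row1, ring) = 3/10

row1: w_G1=3/10 w_G3=3/10 w_R=3/10
row2: w_G1=7/10 w_G3=-3/10 w_R=0
total: w_G1=1 w_G3=0 w_R=3/10
asked value: 3/10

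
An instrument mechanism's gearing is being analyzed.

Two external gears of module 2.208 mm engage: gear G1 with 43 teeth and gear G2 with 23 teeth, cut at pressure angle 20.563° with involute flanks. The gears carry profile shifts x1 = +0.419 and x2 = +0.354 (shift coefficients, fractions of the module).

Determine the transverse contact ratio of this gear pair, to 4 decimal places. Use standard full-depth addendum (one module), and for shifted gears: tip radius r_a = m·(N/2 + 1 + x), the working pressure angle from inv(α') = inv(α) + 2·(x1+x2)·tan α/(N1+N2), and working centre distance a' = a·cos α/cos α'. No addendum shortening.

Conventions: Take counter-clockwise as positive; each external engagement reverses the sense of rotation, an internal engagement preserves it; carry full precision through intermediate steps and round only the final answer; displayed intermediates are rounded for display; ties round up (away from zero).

1.5200

recognized (one external pair, fixed centres): single-mesh tooth geometry, m = 2.208, N1 = 43, N2 = 23
base radii: r_b1 = 44.447395, r_b2 = 23.774188
tip radii: r_a1 = 50.605152, r_a2 = 28.381632
inv(α') = inv(20.563°) + 2·(+0.419+0.354)·tan α/(43+23) = 0.02503374  ⇒  α' = 23.61266°
a' = a·cos α / cos α' = 72.8640·cos 20.563°/cos 23.61266° = 74.455417
action lengths: √(r_a1²−r_b1²) = 24.193191, √(r_a2²−r_b2²) = 15.501775
base pitch p_b = π·m·cos α = 6.494680
CR = (24.193191 + 15.501775 − 74.455417·sin 23.61266°)/6.494680 = 1.519974
contact ratio ≈ 1.5200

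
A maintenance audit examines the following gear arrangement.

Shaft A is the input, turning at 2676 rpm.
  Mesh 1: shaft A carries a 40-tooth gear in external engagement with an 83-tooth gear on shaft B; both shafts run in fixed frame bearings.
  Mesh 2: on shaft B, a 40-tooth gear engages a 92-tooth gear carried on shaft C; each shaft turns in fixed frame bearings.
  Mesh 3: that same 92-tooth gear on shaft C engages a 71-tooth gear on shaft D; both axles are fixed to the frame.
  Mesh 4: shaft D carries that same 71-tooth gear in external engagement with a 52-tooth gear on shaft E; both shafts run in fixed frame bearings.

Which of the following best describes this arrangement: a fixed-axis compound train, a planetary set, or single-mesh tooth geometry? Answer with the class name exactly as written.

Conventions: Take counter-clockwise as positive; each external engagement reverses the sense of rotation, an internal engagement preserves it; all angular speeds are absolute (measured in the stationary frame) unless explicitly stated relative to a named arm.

4-mesh fixed-axis compound train (all bearings frame-fixed)
classification: fixed-axis compound train

fixed-axis compound train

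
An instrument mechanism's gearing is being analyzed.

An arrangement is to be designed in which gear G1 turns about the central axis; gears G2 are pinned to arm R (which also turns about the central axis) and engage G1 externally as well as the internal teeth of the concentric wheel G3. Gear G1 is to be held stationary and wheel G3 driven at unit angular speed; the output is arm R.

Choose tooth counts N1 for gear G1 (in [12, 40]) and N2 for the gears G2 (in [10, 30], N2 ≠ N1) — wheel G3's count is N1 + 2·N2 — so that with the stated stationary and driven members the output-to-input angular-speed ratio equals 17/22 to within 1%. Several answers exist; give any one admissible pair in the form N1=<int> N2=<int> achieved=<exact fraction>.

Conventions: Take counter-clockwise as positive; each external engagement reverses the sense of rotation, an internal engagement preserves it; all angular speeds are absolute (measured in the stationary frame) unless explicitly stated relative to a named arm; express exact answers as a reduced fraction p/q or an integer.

class = planetary set [ratio 17/22 wanted; Willis about the carrier]
Willis with ω_sun = 0: ω_arm/ω_ring = N3/(N1+N3); set equal to 17/22  ⇒  N3/N1 = (17/22)/(1 − 17/22) = 17/5
N3 = N1 + 2·N2  ⇒  N2/N1 = (N3/N1 − 1)/2 = (17/5 − 1)/2 = 6/5
smallest multiple with N1 ≥ 12 and N2 ≥ 10: k = 3  ⇒  N1 = 3·5 = 15, N2 = 3·6 = 18 (N1 ≤ 40, N2 ≤ 30, N2 ≠ N1 ✓), N3 = 15 + 2·18 = 51
check: N3/(N1+N3) with N1 = 15, N3 = 51 gives 17/22; |achieved − target| = 0 ≤ 17/2200 ✓

N1=15 N2=18 achieved=17/22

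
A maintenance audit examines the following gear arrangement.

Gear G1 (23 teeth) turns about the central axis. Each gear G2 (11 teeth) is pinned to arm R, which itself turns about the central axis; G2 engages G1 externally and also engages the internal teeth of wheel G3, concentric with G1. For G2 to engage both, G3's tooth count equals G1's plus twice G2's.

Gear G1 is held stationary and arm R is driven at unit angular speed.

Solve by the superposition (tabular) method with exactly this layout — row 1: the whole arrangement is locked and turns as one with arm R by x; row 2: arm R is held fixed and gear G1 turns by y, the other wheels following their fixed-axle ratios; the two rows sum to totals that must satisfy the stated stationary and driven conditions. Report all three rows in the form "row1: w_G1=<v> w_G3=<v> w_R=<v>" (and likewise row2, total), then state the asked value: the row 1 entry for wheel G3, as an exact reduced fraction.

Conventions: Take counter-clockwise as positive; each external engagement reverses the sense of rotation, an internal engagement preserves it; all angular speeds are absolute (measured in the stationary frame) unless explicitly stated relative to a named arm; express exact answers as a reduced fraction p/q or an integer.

row1: w_G1=1 w_G3=1 w_R=1
row2: w_G1=-1 w_G3=23/45 w_R=0
total: w_G1=0 w_G3=68/45 w_R=1
asked value: 1

recognized (axles ride arm R): planetary set, 23/11/45 teeth
row 1 — lock + rotate with arm: ω_sun = ω_ring = ω_arm = x
row 2 — arm fixed, fixed-axis ratios: sun y, ring −(23/45)·y, arm 0
boundary: total ω_sun = x + y = 0 and total ω_arm = x = 1  ⇒  y = -1, x = 1
row 2 ring = −(23/45)·(-1) = 23/45
totals (row 1 + row 2): sun 1 + (-1) = 0, ring 1 + 23/45 = 68/45, arm 1 + 0 = 1
asked cell (row1, ring) = 1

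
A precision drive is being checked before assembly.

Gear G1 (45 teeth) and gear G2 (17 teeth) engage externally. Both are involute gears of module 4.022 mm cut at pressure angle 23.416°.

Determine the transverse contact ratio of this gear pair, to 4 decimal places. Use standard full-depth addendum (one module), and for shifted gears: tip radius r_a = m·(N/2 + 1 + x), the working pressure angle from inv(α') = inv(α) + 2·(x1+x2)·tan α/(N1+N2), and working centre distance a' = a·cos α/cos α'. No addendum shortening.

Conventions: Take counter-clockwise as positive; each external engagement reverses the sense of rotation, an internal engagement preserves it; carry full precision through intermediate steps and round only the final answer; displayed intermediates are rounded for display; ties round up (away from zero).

topology: single-mesh involute geometry — m = 4.022, 45T/17T pair
base radii: r_b1 = 83.042165, r_b2 = 31.371485
tip radii: r_a1 = 94.517000, r_a2 = 38.209000
no profile shift: α' = α, a' = a
action lengths: √(r_a1²−r_b1²) = 45.138255, √(r_a2²−r_b2²) = 21.811869
base pitch p_b = π·m·cos α = 11.594874
CR = (45.138255 + 21.811869 − 124.682000·sin 23.41600°)/11.594874 = 1.500748
contact ratio ≈ 1.5007

1.5007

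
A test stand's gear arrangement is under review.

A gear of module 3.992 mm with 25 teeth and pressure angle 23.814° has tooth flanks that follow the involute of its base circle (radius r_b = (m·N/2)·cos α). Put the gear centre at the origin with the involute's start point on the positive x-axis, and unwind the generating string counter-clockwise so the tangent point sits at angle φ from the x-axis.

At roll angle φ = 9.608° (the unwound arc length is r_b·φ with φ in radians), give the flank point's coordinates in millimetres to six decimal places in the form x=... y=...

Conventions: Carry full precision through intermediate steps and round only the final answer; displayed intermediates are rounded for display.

class = single-mesh tooth geometry [base-circle involute, m = 3.992, 25T]
pitch radius r_p = m·N/2 = 3.992·25/2 = 49.900000
base radius r_b = r_p·cos α = 49.900000·cos 23.814° = 45.651566
roll angle φ = 9.608° = 0.16769123 rad
x = r_b·(cos φ + φ·sin φ) = 46.288929
y = r_b·(sin φ − φ·cos φ) = 0.071556

x=46.288929 y=0.071556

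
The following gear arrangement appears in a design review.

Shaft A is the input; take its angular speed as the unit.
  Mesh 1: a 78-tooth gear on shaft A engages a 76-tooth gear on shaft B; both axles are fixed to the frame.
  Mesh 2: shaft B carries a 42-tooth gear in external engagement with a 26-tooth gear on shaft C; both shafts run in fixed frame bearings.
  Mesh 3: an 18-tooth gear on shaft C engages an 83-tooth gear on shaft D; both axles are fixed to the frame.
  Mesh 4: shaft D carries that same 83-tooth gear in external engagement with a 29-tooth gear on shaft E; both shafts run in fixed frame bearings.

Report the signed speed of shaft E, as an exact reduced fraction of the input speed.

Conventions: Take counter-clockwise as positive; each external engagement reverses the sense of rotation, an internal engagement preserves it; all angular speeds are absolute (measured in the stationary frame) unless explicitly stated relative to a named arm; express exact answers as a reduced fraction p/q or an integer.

4-mesh fixed-axis compound train (all bearings frame-fixed)
mesh 1 [78T→76T]: |ω|/ω_in = 1×78/76 = 39/38, sense flips to −
mesh 2 [42T→26T]: |ω|/ω_in = (39/38)×42/26 = 63/38, sense flips to +
mesh 3 [18T→83T]: |ω|/ω_in = (63/38)×18/83 = 567/1577, sense flips to −
mesh 4 [83T→29T]: |ω|/ω_in = (567/1577)×83/29 = 567/551, sense flips to +
signed output speed (× input speed) = 567/551

567/551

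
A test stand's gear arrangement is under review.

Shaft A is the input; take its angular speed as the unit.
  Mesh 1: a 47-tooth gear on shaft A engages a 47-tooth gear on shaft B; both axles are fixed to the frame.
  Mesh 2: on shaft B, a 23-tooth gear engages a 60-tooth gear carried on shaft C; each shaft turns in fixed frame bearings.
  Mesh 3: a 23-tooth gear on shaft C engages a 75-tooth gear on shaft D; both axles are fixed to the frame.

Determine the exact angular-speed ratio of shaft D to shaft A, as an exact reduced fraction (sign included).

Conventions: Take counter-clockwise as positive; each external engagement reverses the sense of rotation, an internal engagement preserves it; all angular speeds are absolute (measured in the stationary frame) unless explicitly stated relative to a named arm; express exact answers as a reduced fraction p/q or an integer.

-529/4500

class = fixed-axis compound train [3 meshes; 3 ratios multiply, 3 sense flips]
mesh 1 [47T→47T]: running ratio 1, sense −
mesh 2 [23T→60T]: running ratio 23/60, sense +
mesh 3 [23T→75T]: running ratio 529/4500, sense −
ω_out/ω_in = -529/4500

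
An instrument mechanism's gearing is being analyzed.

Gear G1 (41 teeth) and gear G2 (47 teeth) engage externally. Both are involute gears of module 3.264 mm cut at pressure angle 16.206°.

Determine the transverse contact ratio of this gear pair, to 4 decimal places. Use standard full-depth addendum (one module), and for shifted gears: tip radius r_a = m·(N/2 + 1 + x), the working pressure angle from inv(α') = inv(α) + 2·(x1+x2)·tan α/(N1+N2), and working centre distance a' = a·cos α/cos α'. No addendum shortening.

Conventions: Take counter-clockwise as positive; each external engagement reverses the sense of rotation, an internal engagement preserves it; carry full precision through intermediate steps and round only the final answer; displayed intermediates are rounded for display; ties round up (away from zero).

1.9574

class = single-mesh tooth geometry [involute pair 41T × 47T, m = 3.264]
base radii: r_b1 = 64.253216, r_b2 = 73.656125
tip radii: r_a1 = 70.176000, r_a2 = 79.968000
no profile shift: α' = α, a' = a
action lengths: √(r_a1²−r_b1²) = 28.216932, √(r_a2²−r_b2²) = 31.139303
base pitch p_b = π·m·cos α = 9.846704
CR = (28.216932 + 31.139303 − 143.616000·sin 16.20600°)/9.846704 = 1.957427
contact ratio ≈ 1.9574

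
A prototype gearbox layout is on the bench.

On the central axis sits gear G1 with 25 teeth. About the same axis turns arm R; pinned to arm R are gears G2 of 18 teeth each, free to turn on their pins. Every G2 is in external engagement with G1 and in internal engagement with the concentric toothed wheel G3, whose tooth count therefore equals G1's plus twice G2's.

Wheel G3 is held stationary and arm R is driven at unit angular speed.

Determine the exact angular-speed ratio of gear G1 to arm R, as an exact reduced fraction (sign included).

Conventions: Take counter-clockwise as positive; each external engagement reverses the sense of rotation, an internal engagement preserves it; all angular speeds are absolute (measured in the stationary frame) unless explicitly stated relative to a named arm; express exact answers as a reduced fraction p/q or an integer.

86/25

planetary set (25T centre, 18T on arm, 61T internal) — Willis relation
ring teeth: 25 + 2·18 = 61
25(ω_sun−ω_arm) = −61(ω_ring−ω_arm),  ω_ring = 0, ω_arm = 1
ω_sun = 1 − (61/25)(0−1) = 86/25
ω_out/ω_in = 86/25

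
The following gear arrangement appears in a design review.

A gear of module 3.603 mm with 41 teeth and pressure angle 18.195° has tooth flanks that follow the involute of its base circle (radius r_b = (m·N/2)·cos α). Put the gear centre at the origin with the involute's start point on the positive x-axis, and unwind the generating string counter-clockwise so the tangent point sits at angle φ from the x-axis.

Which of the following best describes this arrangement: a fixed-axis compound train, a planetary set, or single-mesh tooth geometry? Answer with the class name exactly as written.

class = single-mesh tooth geometry [base-circle involute, m = 3.603, 41T]
classification: single-mesh tooth geometry

single-mesh tooth geometry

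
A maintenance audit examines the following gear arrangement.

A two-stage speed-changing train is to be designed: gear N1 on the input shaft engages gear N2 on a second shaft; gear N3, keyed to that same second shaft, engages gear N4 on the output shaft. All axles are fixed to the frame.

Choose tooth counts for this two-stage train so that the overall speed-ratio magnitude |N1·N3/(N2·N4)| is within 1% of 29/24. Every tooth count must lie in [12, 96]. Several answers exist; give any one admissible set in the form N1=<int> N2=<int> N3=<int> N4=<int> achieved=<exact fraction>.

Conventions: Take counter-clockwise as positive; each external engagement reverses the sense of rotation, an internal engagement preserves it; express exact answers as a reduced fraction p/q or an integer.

N1=12 N2=24 N3=29 N4=12 achieved=29/24

2-stage fixed-axis compound train for ratio 29/24
target = 29/24 in lowest terms: an exact hit needs N1·N3 = k·29 and N2·N4 = k·24 for one integer k, every count in [12, 96]; additionally prefer no 1:1 stage (N1 ≠ N2, N3 ≠ N4)
k = 1…11: no 1:1-free in-range split of k·29 and k·24 into factor pairs; take k = 12
k = 12: N1·N3 = 348 = 12·29, N2·N4 = 288 = 24·12
achieved = 12·29/(24·12) = 29/24; |achieved − target| = 0 ≤ 29/2400 ✓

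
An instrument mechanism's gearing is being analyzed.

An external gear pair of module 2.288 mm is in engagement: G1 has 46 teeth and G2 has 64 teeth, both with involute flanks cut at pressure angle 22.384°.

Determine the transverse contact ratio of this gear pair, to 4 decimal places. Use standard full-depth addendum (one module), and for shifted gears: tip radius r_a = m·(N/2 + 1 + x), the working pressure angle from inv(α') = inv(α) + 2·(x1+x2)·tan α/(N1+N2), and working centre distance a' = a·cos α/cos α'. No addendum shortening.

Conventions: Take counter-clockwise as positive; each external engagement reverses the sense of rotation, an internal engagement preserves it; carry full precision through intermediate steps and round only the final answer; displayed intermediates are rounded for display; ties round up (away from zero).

1.6488

recognized (one external pair, fixed centres): single-mesh tooth geometry, m = 2.288, N1 = 46, N2 = 64
base radii: r_b1 = 48.658909, r_b2 = 67.699351
tip radii: r_a1 = 54.912000, r_a2 = 75.504000
no profile shift: α' = α, a' = a
action lengths: √(r_a1²−r_b1²) = 25.448740, √(r_a2²−r_b2²) = 33.431301
base pitch p_b = π·m·cos α = 6.646368
CR = (25.448740 + 33.431301 − 125.840000·sin 22.38400°)/6.646368 = 1.648816
contact ratio ≈ 1.6488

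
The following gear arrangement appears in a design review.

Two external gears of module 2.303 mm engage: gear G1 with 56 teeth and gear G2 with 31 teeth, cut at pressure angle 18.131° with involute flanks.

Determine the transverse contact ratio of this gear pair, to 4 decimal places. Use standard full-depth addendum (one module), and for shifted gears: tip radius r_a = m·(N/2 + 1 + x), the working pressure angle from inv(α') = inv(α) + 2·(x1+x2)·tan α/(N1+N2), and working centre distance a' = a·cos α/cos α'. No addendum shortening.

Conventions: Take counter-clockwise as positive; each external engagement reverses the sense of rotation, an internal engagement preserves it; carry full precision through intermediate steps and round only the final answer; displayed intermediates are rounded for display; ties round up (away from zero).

1.8176

single-mesh involute tooth geometry (56T engaging 31T at module 2.303)
base radii: r_b1 = 61.282208, r_b2 = 33.924080
tip radii: r_a1 = 66.787000, r_a2 = 37.999500
no profile shift: α' = α, a' = a
action lengths: √(r_a1²−r_b1²) = 26.551729, √(r_a2²−r_b2²) = 17.120713
base pitch p_b = π·m·cos α = 6.875848
CR = (26.551729 + 17.120713 − 100.180500·sin 18.13100°)/6.875848 = 1.817551
contact ratio ≈ 1.8176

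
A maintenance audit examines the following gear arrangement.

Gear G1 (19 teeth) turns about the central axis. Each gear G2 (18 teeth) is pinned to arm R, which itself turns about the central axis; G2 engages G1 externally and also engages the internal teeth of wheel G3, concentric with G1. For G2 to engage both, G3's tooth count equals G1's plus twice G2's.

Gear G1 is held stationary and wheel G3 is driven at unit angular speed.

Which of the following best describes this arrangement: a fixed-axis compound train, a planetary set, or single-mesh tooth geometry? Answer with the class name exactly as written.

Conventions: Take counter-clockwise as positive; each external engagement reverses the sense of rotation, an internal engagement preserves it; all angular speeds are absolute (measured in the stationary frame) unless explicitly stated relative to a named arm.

planetary set

recognized (axles ride arm R): planetary set, 19/18/55 teeth
classification: planetary set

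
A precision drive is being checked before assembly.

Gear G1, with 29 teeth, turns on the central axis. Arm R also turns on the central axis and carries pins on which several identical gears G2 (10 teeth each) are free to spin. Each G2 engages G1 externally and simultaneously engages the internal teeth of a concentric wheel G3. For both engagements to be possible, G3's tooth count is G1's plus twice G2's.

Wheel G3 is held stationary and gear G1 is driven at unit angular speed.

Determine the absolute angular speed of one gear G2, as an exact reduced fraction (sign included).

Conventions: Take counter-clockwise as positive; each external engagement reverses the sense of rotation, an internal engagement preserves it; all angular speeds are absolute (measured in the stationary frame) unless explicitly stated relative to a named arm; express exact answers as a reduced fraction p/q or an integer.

-29/20

planetary set (29T centre, 10T on arm, 49T internal) — Willis relation
ring teeth: 29 + 2·10 = 49
29(ω_sun−ω_arm) = −49(ω_ring−ω_arm),  ω_ring = 0, ω_sun = 1
29(1−ω_arm) = −49(0−ω_arm)  ⇒  78·ω_arm = 29  ⇒  ω_arm = 29/78
sun–planet mesh: 29·(1−29/78) = −10·(ω_p−ω_arm)  ⇒  ω_p−ω_arm = -1421/780
ω_p = 29/78 − 1421/780 = -29/20
exact speed ratio = -29/20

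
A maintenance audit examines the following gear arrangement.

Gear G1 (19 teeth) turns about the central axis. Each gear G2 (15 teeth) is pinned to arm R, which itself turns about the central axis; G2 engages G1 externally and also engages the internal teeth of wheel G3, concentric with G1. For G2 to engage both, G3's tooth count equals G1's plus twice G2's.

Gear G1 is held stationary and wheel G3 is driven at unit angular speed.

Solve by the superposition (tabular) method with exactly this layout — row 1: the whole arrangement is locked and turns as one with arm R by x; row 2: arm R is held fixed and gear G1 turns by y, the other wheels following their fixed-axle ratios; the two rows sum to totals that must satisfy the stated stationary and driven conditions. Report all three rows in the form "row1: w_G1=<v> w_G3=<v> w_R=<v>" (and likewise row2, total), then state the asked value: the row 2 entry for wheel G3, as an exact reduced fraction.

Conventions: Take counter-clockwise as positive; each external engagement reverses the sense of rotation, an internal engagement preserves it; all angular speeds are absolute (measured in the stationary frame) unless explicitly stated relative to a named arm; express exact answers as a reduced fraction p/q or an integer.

planetary set (19T centre, 15T on arm, 49T internal) — Willis relation
row 1 (train locked, turned with arm): all members turn x
row 2: sun turns y, ring = −(19/49)·y, arm 0
boundary: total ω_sun = x + y = 0 and total ω_ring = x − (19/49)·y = 1  ⇒  y = -49/68, x = 49/68
row 2 ring = −(19/49)·(-49/68) = 19/68
totals (row 1 + row 2): sun 49/68 + (-49/68) = 0, ring 49/68 + 19/68 = 1, arm 49/68 + 0 = 49/68
asked cell (row2, ring) = 19/68

row1: w_G1=49/68 w_G3=49/68 w_R=49/68
row2: w_G1=-49/68 w_G3=19/68 w_R=0
total: w_G1=0 w_G3=1 w_R=49/68
asked value: 19/68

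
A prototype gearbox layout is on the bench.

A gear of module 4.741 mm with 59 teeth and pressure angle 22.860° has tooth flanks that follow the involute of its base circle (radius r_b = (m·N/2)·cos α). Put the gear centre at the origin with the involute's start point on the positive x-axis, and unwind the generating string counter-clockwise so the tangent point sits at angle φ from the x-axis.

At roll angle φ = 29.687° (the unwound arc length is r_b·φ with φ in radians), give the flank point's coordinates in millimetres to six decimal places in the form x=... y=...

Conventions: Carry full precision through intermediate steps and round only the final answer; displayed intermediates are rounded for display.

class = single-mesh tooth geometry [base-circle involute, m = 4.741, 59T]
pitch radius r_p = m·N/2 = 4.741·59/2 = 139.859500
base radius r_b = r_p·cos α = 139.859500·cos 22.860° = 128.874493
roll angle φ = 29.687° = 0.51813590 rad
x = r_b·(cos φ + φ·sin φ) = 145.029775
y = r_b·(sin φ − φ·cos φ) = 5.816643

x=145.029775 y=5.816643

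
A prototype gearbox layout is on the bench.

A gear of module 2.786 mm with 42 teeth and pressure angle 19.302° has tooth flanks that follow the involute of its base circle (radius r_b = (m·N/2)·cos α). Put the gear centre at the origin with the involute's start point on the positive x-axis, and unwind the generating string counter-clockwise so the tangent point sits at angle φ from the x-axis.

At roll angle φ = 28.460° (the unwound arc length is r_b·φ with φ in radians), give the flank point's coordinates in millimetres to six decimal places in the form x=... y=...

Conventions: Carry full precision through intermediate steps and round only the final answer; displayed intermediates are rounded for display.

x=61.614816 y=2.200582

single-mesh involute tooth geometry (42T wheel at module 2.786)
pitch radius r_p = m·N/2 = 2.786·42/2 = 58.506000
base radius r_b = r_p·cos α = 58.506000·cos 19.302° = 55.217343
roll angle φ = 28.460° = 0.49672071 rad
x = r_b·(cos φ + φ·sin φ) = 61.614816
y = r_b·(sin φ − φ·cos φ) = 2.200582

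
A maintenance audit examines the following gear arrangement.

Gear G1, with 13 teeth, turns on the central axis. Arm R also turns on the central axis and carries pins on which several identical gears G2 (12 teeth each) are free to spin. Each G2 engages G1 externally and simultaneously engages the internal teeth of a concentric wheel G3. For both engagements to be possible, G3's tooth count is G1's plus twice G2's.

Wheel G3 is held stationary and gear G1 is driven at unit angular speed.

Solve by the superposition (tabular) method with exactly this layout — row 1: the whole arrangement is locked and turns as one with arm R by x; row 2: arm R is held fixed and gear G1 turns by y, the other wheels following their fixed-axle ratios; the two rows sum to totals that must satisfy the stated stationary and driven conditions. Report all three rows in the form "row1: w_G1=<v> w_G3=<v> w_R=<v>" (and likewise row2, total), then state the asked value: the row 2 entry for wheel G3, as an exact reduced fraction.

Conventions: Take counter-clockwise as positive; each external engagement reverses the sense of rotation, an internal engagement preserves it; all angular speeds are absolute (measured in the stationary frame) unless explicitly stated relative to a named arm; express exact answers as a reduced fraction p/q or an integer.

row1: w_G1=13/50 w_G3=13/50 w_R=13/50
row2: w_G1=37/50 w_G3=-13/50 w_R=0
total: w_G1=1 w_G3=0 w_R=13/50
asked value: -13/50

class = planetary set [G3 = 13+2·12 = 37; Willis about the carrier]
row 1: whole set turns with the arm by x
superposition row 2 [arm held]: sun y, ring −(13/37)·y, arm 0
boundary: total ω_ring = x − (13/37)·y = 0 and total ω_sun = x + y = 1  ⇒  y = 37/50, x = 13/50
row 2 ring = −(13/37)·37/50 = -13/50
totals (row 1 + row 2): sun 13/50 + 37/50 = 1, ring 13/50 + (-13/50) = 0, arm 13/50 + 0 = 13/50
asked cell (row2, ring) = -13/50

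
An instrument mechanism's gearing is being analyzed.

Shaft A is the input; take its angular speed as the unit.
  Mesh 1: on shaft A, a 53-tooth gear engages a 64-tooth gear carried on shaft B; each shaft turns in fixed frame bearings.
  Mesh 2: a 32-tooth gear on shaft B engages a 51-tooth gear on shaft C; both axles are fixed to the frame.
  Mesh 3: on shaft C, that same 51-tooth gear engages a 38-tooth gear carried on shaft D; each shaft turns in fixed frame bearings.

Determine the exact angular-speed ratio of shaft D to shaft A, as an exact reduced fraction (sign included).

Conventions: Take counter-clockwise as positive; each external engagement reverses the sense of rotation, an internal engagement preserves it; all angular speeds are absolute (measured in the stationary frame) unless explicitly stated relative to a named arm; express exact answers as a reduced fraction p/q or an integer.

-53/76

class = fixed-axis compound train [3 meshes; 3 ratios multiply, 3 sense flips]
mesh 1 [53T→64T]: running ratio 53/64, sense −
mesh 2 [32T→51T]: running ratio 53/102, sense +
mesh 3 [51T→38T]: running ratio 53/76, sense −
ω_out/ω_in = -53/76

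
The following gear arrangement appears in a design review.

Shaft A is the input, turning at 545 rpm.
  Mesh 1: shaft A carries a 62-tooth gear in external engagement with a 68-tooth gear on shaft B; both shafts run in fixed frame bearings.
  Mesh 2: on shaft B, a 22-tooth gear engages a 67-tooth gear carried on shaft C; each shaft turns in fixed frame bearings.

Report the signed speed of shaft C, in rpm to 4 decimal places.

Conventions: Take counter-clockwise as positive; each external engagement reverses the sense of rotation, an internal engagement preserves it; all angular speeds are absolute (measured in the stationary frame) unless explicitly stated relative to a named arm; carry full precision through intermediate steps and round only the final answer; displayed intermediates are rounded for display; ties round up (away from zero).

topology: fixed-axis compound train — 2 meshes, A→C
mesh 1 [62T→68T]: ω = 545.0000×62/68 = 496.9118 rpm, sense flips to −
mesh 2 [22T→67T]: ω = 496.9118×22/67 = 163.1651 rpm, sense flips to +
signed output speed = +163.1651 rpm

+163.1651 rpm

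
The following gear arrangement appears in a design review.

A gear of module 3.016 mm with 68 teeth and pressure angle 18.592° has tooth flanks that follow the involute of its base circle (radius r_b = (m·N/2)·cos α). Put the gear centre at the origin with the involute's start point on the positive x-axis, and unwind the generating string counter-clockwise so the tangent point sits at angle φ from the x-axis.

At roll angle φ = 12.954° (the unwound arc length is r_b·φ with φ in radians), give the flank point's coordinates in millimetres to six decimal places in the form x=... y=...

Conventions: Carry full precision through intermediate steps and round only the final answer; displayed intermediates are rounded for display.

x=99.644954 y=0.372506

topology: single-mesh involute geometry — m = 3.016, N = 68
pitch radius r_p = m·N/2 = 3.016·68/2 = 102.544000
base radius r_b = r_p·cos α = 102.544000·cos 18.592° = 97.192530
roll angle φ = 12.954° = 0.22608995 rad
x = r_b·(cos φ + φ·sin φ) = 99.644954
y = r_b·(sin φ − φ·cos φ) = 0.372506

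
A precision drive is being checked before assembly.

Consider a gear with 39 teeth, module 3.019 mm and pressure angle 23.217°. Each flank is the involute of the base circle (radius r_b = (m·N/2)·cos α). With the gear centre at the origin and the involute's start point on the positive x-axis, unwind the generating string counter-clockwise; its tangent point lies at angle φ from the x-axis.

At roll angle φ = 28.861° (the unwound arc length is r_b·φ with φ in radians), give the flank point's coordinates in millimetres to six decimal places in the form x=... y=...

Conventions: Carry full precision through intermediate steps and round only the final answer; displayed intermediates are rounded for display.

topology: single-mesh involute geometry — m = 3.019, N = 39
pitch radius r_p = m·N/2 = 3.019·39/2 = 58.870500
base radius r_b = r_p·cos α = 58.870500·cos 23.217° = 54.103074
roll angle φ = 28.861° = 0.50371948 rad
x = r_b·(cos φ + φ·sin φ) = 60.537650
y = r_b·(sin φ − φ·cos φ) = 2.247021

x=60.537650 y=2.247021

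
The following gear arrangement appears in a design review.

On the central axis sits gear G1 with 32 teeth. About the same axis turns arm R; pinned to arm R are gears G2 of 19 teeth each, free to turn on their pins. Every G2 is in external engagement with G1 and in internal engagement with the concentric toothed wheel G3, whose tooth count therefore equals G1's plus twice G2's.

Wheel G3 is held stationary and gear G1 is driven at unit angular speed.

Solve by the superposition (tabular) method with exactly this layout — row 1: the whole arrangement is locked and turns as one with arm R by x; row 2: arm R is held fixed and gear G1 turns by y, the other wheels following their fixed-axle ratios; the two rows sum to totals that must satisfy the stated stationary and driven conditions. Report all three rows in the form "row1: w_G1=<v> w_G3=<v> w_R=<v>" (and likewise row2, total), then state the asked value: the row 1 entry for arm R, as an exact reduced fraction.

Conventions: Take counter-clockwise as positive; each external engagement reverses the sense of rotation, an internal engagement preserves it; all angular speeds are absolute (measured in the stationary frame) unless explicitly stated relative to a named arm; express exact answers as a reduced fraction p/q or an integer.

class = planetary set [G3 = 32+2·19 = 70; Willis about the carrier]
row 1 (train locked, turned with arm): all members turn x
row 2: sun turns y, ring = −(32/70)·y, arm 0
boundary: total ω_ring = x − (32/70)·y = 0 and total ω_sun = x + y = 1  ⇒  y = 35/51, x = 16/51
row 2 ring = −(32/70)·35/51 = -16/51
totals (row 1 + row 2): sun 16/51 + 35/51 = 1, ring 16/51 + (-16/51) = 0, arm 16/51 + 0 = 16/51
asked cell (row1, arm) = 16/51

row1: w_G1=16/51 w_G3=16/51 w_R=16/51
row2: w_G1=35/51 w_G3=-16/51 w_R=0
total: w_G1=1 w_G3=0 w_R=16/51
asked value: 16/51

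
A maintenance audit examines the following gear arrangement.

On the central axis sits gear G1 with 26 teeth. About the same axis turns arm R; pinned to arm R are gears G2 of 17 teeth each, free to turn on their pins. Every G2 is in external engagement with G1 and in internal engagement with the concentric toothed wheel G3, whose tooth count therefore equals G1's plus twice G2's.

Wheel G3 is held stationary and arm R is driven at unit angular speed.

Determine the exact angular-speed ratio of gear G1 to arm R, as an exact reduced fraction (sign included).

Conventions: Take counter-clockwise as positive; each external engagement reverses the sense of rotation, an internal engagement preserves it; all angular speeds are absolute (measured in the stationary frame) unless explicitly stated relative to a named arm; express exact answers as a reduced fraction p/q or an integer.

43/13

planetary set (26T centre, 17T on arm, 60T internal) — Willis relation
ring teeth: 26 + 2·17 = 60
26(ω_sun−ω_arm) = −60(ω_ring−ω_arm),  ω_ring = 0, ω_arm = 1
ω_sun = 1 − (60/26)(0−1) = 43/13
ω_out/ω_in = 43/13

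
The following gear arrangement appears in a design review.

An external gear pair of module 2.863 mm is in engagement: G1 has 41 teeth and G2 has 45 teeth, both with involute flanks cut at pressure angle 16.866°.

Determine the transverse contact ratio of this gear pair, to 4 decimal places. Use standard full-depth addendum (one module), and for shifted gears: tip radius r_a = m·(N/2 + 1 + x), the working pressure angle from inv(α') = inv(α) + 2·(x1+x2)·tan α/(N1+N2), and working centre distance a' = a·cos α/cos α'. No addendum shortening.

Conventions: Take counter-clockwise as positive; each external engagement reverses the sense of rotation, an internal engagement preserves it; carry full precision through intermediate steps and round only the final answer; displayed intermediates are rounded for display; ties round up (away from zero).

class = single-mesh tooth geometry [involute pair 41T × 45T, m = 2.863]
base radii: r_b1 = 56.166939, r_b2 = 61.646641
tip radii: r_a1 = 61.554500, r_a2 = 67.280500
no profile shift: α' = α, a' = a
action lengths: √(r_a1²−r_b1²) = 25.183951, √(r_a2²−r_b2²) = 26.951018
base pitch p_b = π·m·cos α = 8.607495
CR = (25.183951 + 26.951018 − 123.109000·sin 16.86600°)/8.607495 = 1.907270
contact ratio ≈ 1.9073

1.9073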